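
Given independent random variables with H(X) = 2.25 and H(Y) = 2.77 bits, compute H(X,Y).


For independent variables, H(X,Y) = H(X) + H(Y) = 2.25 + 2.77 = 5.02

5.02 bits


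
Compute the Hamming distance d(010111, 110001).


Count differing positions: ^ . . ^ ^ . = 3 differences

3


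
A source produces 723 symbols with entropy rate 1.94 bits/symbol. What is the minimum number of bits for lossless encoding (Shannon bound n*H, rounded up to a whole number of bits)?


Minimum bits >= n * H = 723 * 1.94 = 1402.62, rounded up to a whole number of bits = 1403

1403 bits


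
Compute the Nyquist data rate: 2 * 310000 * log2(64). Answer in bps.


Rate = 2 * B * log2(M) = 2 * 310000 * 6.0 = 3720000.0

3720000.0 bps


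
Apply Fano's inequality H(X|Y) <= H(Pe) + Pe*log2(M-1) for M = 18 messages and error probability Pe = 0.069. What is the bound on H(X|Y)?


H(Pe) = -Pe*log2(Pe) - (1-Pe)*log2(1-Pe) = -0.069*log2(0.069) - 0.931*log2(0.931) = 0.266151 + 0.096030 = 0.3622. Pe*log2(M-1) = 0.069*log2(17) = 0.282035. Bound = H(Pe) + Pe*log2(M-1) = 0.266151 + 0.096030 + 0.282035 = 0.6442

0.6442 bits


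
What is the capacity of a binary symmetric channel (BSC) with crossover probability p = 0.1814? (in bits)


H(p) = -p*log2(p) - (1-p)*log2(1-p) = -0.1814*log2(0.1814) - 0.8186*log2(0.8186) = 0.446744 + 0.236387 = 0.6831. C = 1 - H(p) = 1 - 0.6831 = 0.3169

0.3169 bits


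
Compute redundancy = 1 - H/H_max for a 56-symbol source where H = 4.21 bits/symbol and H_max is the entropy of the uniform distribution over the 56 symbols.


H_max = log2(K) = log2(56) = 5.8074 bits/symbol. Redundancy = 1 - H/H_max = 1 - 4.21/5.8074 = 1 - 0.7249 = 0.2751

0.2751


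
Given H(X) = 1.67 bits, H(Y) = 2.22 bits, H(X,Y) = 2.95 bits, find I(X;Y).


I(X;Y) = H(X) + H(Y) - H(X,Y) = 1.67 + 2.22 - 2.95 = 0.94

0.94 bits


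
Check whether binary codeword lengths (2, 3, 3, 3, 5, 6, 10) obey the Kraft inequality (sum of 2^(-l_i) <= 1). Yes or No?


Kraft sum = sum(2^(-l_i)) = 0.6729, need <= 1. Result: satisfied (a binary prefix-free code with these lengths exists)

Yes


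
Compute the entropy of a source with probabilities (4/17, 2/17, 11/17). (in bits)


H = -sum(p_i * log2(p_i)). Terms: -(4/17)*log2(4/17) = 0.491168; -(2/17)*log2(2/17) = 0.363231; -(11/17)*log2(11/17) = 0.406373. H = 0.491168 + 0.363231 + 0.406373 = 1.2608

1.2608 bits


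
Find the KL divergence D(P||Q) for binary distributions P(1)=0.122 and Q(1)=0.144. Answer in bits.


KL = p*log2(p/q) + (1-p)*log2((1-p)/(1-q)) = 0.122*log2(0.122/0.144) + 0.878*log2(0.878/0.856) = 0.003

0.003 bits


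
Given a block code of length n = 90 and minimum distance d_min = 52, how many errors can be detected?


Detection capability = d_min - 1 = 52 - 1 = 51

51 errors


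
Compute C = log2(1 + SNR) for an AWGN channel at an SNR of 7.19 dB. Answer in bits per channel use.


SNR_linear = 10^(7.19/10) = 5.236; C = log2(1 + SNR_linear) = log2(1 + 5.236) = 2.6406

2.6406 bits/channel use


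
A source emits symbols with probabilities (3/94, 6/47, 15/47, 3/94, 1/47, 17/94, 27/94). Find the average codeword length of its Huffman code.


Huffman construction (repeatedly merge the two least-probable nodes; each merge adds 1 bit to every symbol beneath it): 1/47 + 3/94 = 5/94; 3/94 + 5/94 = 4/47; 4/47 + 6/47 = 10/47; 17/94 + 10/47 = 37/94; 27/94 + 15/47 = 57/94; 37/94 + 57/94 = 1. Resulting codeword lengths (in the order the probabilities were given): (5, 3, 2, 4, 5, 2, 2). L_avg = sum(p_i * l_i) = 3/94*5 + 6/47*3 + 15/47*2 + 3/94*4 + 1/47*5 + 17/94*2 + 27/94*2 = 221/94 = 2.3511

2.3511 bits


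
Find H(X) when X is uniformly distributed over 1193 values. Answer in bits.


H = log2(n) = log2(1193) = 10.2204

10.2204 bits


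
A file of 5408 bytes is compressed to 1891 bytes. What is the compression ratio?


Ratio = original / compressed = 5408 / 1891 = 2.8599

2.8599


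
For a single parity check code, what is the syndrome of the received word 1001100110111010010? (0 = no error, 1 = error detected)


Syndrome = XOR of all bits = 1 XOR 0 XOR 0 XOR 1 XOR 1 XOR 0 XOR 0 XOR 1 XOR 1 XOR 0 XOR 1 XOR 1 XOR 1 XOR 0 XOR 1 XOR 0 XOR 0 XOR 1 XOR 0 = 0

0


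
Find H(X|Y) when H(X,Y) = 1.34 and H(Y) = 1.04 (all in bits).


H(X|Y) = H(X,Y) - H(Y) = 1.34 - 1.04 = 0.3

0.3 bits


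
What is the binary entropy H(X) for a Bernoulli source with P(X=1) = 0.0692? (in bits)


H = -p*log2(p) - (1-p)*log2(1-p). -0.0692*log2(0.0692) = 0.266633; -0.9308*log2(0.9308) = 0.096298. H = 0.266633 + 0.096298 = 0.3629

0.3629 bits


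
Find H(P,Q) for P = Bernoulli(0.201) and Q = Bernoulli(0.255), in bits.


H(P,Q) = -p*log2(q) - (1-p)*log2(1-q). -0.201*log2(0.255) = 0.396258; -0.799*log2(0.745) = 0.339325. H(P,Q) = 0.396258 + 0.339325 = 0.7356

0.7356 bits


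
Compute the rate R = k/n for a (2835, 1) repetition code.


Rate = k/n = 1/2835

1/2835


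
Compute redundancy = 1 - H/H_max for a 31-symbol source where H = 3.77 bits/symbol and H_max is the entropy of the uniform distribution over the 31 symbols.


H_max = log2(K) = log2(31) = 4.9542 bits/symbol. Redundancy = 1 - H/H_max = 1 - 3.77/4.9542 = 1 - 0.761 = 0.239

0.239


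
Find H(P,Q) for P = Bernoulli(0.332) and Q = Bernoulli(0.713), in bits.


H(P,Q) = -p*log2(q) - (1-p)*log2(1-q). -0.332*log2(0.713) = 0.162025; -0.668*log2(0.287) = 1.202986. H(P,Q) = 0.162025 + 1.202986 = 1.365

1.365 bits


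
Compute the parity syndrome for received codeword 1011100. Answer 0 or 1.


Syndrome = XOR of all bits = 1 XOR 0 XOR 1 XOR 1 XOR 1 XOR 0 XOR 0 = 0

0


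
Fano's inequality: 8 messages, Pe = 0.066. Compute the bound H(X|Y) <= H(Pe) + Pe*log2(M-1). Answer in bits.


H(Pe) = -Pe*log2(Pe) - (1-Pe)*log2(1-Pe) = -0.066*log2(0.066) - 0.934*log2(0.934) = 0.258812 + 0.092004 = 0.3508. Pe*log2(M-1) = 0.066*log2(7) = 0.185285. Bound = H(Pe) + Pe*log2(M-1) = 0.258812 + 0.092004 + 0.185285 = 0.5361

0.5361 bits


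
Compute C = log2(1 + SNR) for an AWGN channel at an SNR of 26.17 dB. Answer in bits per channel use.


SNR_linear = 10^(26.17/10) = 413.9997; C = log2(1 + SNR_linear) = log2(1 + 413.9997) = 8.697

8.697 bits/channel use


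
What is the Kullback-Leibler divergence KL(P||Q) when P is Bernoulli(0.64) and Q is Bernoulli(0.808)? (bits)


KL = p*log2(p/q) + (1-p)*log2((1-p)/(1-q)) = 0.64*log2(0.64/0.808) + 0.36*log2(0.36/0.192) = 0.1113

0.1113 bits


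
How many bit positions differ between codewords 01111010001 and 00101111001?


Count differing positions: . ^ . ^ . ^ . ^ . . . = 4 differences

4


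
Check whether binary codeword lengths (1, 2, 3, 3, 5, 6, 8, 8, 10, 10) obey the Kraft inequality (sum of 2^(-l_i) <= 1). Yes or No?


Kraft sum = sum(2^(-l_i)) = 1.0566, need <= 1. Result: violated (a binary prefix-free code with these lengths cannot exist)

No


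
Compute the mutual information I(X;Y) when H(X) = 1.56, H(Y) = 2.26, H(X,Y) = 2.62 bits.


I(X;Y) = H(X) + H(Y) - H(X,Y) = 1.56 + 2.26 - 2.62 = 1.2

1.2 bits


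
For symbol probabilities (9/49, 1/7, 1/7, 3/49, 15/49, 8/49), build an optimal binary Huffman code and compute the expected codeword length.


Huffman construction (repeatedly merge the two least-probable nodes; each merge adds 1 bit to every symbol beneath it): 3/49 + 1/7 = 10/49; 1/7 + 8/49 = 15/49; 9/49 + 10/49 = 19/49; 15/49 + 15/49 = 30/49; 19/49 + 30/49 = 1. Resulting codeword lengths (in the order the probabilities were given): (2, 3, 3, 3, 2, 3). L_avg = sum(p_i * l_i) = 9/49*2 + 1/7*3 + 1/7*3 + 3/49*3 + 15/49*2 + 8/49*3 = 123/49 = 2.5102

2.5102 bits


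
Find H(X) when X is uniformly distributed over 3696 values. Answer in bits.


H = log2(n) = log2(3696) = 11.8517

11.8517 bits


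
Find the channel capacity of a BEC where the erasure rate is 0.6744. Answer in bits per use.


C = 1 - epsilon = 1 - 0.6744 = 0.3256

0.3256 bits


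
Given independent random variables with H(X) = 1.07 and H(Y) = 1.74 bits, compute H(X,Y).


For independent variables, H(X,Y) = H(X) + H(Y) = 1.07 + 1.74 = 2.81

2.81 bits


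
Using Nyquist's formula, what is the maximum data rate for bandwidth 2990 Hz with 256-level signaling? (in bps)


Rate = 2 * B * log2(M) = 2 * 2990 * 8.0 = 47840.0

47840.0 bps


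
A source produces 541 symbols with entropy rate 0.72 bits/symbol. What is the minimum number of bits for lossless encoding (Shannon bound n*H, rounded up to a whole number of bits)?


Minimum bits >= n * H = 541 * 0.72 = 389.52, rounded up to a whole number of bits = 390

390 bits


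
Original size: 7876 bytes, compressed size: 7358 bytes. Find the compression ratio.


Ratio = original / compressed = 7876 / 7358 = 1.0704

1.0704


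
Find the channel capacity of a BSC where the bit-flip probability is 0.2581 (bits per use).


H(p) = -p*log2(p) - (1-p)*log2(1-p) = -0.2581*log2(0.2581) - 0.7419*log2(0.7419) = 0.504327 + 0.319539 = 0.8239. C = 1 - H(p) = 1 - 0.8239 = 0.1761

0.1761 bits


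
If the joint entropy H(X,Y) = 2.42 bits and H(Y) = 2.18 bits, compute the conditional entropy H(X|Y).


H(X|Y) = H(X,Y) - H(Y) = 2.42 - 2.18 = 0.24

0.24 bits


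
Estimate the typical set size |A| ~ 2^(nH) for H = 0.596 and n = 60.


log2|A_typical| = nH = 60 * 0.596 = 35.76, so |A_typical| ~ 2^35.76 = 5.819e+10

5.819e+10


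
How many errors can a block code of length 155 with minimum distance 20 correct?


Correction capability = floor((d-1)/2) = floor((20-1)/2) = 9

9 errors


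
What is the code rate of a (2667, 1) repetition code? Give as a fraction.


Rate = k/n = 1/2667

1/2667


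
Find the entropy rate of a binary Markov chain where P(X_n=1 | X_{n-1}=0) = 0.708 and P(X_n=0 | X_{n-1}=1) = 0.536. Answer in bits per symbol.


Stationary distribution: pi_0 = p10/(p01+p10) = 0.4309, pi_1 = 0.5691. Entropy rate H' = pi_0*H(p01) + pi_1*H(p10) = 0.4309*0.8713 + 0.5691*0.9963 = 0.9424

0.9424 bits/symbol


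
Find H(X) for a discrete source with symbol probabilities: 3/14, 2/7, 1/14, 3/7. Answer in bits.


H = -sum(p_i * log2(p_i)). Terms: -(3/14)*log2(3/14) = 0.476227; -(2/7)*log2(2/7) = 0.516387; -(1/14)*log2(1/14) = 0.271954; -(3/7)*log2(3/7) = 0.523882. H = 0.476227 + 0.516387 + 0.271954 + 0.523882 = 1.7885

1.7885 bits


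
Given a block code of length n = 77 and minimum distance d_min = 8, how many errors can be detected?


Detection capability = d_min - 1 = 8 - 1 = 7

7 errors


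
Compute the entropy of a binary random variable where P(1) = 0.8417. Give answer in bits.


H = -p*log2(p) - (1-p)*log2(1-p). -0.8417*log2(0.8417) = 0.209265; -0.1583*log2(0.1583) = 0.420962. H = 0.209265 + 0.420962 = 0.6302

0.6302 bits


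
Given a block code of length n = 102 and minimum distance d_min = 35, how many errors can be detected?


Detection capability = d_min - 1 = 35 - 1 = 34

34 errors


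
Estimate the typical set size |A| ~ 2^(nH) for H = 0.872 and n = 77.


log2|A_typical| = nH = 77 * 0.872 = 67.144, so |A_typical| ~ 2^67.144 = 1.631e+20

1.631e+20


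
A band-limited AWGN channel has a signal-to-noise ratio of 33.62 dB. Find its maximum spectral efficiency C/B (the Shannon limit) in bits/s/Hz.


SNR_linear = 10^(33.62/10) = 2301.4418; C/B = log2(1 + SNR_linear) = log2(1 + 2301.4418) = 11.1689

11.1689 bits/s/Hz


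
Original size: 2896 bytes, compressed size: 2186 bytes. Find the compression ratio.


Ratio = original / compressed = 2896 / 2186 = 1.3248

1.3248


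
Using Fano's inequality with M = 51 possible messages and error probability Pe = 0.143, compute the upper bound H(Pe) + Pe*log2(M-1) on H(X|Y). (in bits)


H(Pe) = -Pe*log2(Pe) - (1-Pe)*log2(1-Pe) = -0.143*log2(0.143) - 0.857*log2(0.857) = 0.401246 + 0.190796 = 0.592. Pe*log2(M-1) = 0.143*log2(50) = 0.807071. Bound = H(Pe) + Pe*log2(M-1) = 0.401246 + 0.190796 + 0.807071 = 1.3991

1.3991 bits


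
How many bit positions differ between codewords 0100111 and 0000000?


Count differing positions: . ^ . . ^ ^ ^ = 4 differences

4


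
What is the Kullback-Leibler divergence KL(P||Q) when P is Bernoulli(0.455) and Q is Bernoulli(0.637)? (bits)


KL = p*log2(p/q) + (1-p)*log2((1-p)/(1-q)) = 0.455*log2(0.455/0.637) + 0.545*log2(0.545/0.363) = 0.0987

0.0987 bits


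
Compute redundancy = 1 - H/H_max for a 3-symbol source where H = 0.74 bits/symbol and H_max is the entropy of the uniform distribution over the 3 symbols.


H_max = log2(K) = log2(3) = 1.585 bits/symbol. Redundancy = 1 - H/H_max = 1 - 0.74/1.585 = 1 - 0.4669 = 0.5331

0.5331


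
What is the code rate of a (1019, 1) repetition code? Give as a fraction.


Rate = k/n = 1/1019

1/1019


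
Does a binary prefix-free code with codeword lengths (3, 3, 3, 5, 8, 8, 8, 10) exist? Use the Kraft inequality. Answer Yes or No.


Kraft sum = sum(2^(-l_i)) = 0.4189, need <= 1. Result: satisfied (a binary prefix-free code with these lengths exists)

Yes


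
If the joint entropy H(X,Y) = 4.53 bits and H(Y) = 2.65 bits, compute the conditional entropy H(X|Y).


H(X|Y) = H(X,Y) - H(Y) = 4.53 - 2.65 = 1.88

1.88 bits


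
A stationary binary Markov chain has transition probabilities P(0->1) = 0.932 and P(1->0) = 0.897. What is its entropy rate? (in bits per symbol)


Stationary distribution: pi_0 = p10/(p01+p10) = 0.4904, pi_1 = 0.5096. Entropy rate H' = pi_0*H(p01) + pi_1*H(p10) = 0.4904*0.3584 + 0.5096*0.4784 = 0.4196

0.4196 bits/symbol


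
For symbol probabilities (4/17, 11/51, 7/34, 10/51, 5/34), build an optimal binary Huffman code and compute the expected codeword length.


Huffman construction (repeatedly merge the two least-probable nodes; each merge adds 1 bit to every symbol beneath it): 5/34 + 10/51 = 35/102; 7/34 + 11/51 = 43/102; 4/17 + 35/102 = 59/102; 43/102 + 59/102 = 1. Resulting codeword lengths (in the order the probabilities were given): (2, 2, 2, 3, 3). L_avg = sum(p_i * l_i) = 4/17*2 + 11/51*2 + 7/34*2 + 10/51*3 + 5/34*3 = 239/102 = 2.3431

2.3431 bits


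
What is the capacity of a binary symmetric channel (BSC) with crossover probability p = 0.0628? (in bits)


H(p) = -p*log2(p) - (1-p)*log2(1-p) = -0.0628*log2(0.0628) - 0.9372*log2(0.9372) = 0.250766 + 0.087695 = 0.3385. C = 1 - H(p) = 1 - 0.3385 = 0.6615

0.6615 bits


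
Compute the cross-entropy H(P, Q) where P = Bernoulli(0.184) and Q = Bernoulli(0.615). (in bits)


H(P,Q) = -p*log2(q) - (1-p)*log2(1-q). -0.184*log2(0.615) = 0.129047; -0.816*log2(0.385) = 1.123689. H(P,Q) = 0.129047 + 1.123689 = 1.2527

1.2527 bits


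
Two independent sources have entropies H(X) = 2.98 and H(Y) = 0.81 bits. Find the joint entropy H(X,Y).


For independent variables, H(X,Y) = H(X) + H(Y) = 2.98 + 0.81 = 3.79

3.79 bits


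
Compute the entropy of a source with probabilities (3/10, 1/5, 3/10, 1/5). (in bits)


H = -sum(p_i * log2(p_i)). Terms: -(3/10)*log2(3/10) = 0.521090; -(1/5)*log2(1/5) = 0.464386; -(3/10)*log2(3/10) = 0.521090; -(1/5)*log2(1/5) = 0.464386. H = 0.521090 + 0.464386 + 0.521090 + 0.464386 = 1.971

1.971 bits


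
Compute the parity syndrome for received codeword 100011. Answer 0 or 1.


Syndrome = XOR of all bits = 1 XOR 0 XOR 0 XOR 0 XOR 1 XOR 1 = 1

1


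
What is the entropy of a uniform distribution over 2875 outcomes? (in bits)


H = log2(n) = log2(2875) = 11.4893

11.4893 bits


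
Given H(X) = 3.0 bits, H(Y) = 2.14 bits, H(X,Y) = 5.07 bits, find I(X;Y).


I(X;Y) = H(X) + H(Y) - H(X,Y) = 3.0 + 2.14 - 5.07 = 0.07

0.07 bits


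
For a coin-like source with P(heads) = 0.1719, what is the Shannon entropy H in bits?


H = -p*log2(p) - (1-p)*log2(1-p). -0.1719*log2(0.1719) = 0.436688; -0.8281*log2(0.8281) = 0.225345. H = 0.436688 + 0.225345 = 0.662

0.662 bits


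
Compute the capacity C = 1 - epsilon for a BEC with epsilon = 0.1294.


C = 1 - epsilon = 1 - 0.1294 = 0.8706

0.8706 bits


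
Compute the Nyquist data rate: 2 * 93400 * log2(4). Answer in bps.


Rate = 2 * B * log2(M) = 2 * 93400 * 2.0 = 373600.0

373600.0 bps


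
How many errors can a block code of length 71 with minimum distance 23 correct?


Correction capability = floor((d-1)/2) = floor((23-1)/2) = 11

11 errors


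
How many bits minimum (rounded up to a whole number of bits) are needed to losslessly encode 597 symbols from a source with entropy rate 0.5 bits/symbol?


Minimum bits >= n * H = 597 * 0.5 = 298.5, rounded up to a whole number of bits = 299

299 bits


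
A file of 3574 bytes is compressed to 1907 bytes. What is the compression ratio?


Ratio = original / compressed = 3574 / 1907 = 1.8741

1.8741


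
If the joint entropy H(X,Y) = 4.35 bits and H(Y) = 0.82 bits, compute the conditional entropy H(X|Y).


H(X|Y) = H(X,Y) - H(Y) = 4.35 - 0.82 = 3.53

3.53 bits


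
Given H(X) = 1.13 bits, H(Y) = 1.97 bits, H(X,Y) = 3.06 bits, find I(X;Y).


I(X;Y) = H(X) + H(Y) - H(X,Y) = 1.13 + 1.97 - 3.06 = 0.04

0.04 bits


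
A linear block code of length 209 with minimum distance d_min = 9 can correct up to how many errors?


Correction capability = floor((d-1)/2) = floor((9-1)/2) = 4

4 errors


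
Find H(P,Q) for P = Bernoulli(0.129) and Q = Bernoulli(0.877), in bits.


H(P,Q) = -p*log2(q) - (1-p)*log2(1-q). -0.129*log2(0.877) = 0.024426; -0.871*log2(0.123) = 2.633268. H(P,Q) = 0.024426 + 2.633268 = 2.6577

2.6577 bits


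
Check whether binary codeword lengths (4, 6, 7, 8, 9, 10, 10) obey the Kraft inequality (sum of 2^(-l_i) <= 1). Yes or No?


Kraft sum = sum(2^(-l_i)) = 0.0938, need <= 1. Result: satisfied (a binary prefix-free code with these lengths exists)

Yes


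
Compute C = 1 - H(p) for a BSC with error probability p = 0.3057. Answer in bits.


H(p) = -p*log2(p) - (1-p)*log2(1-p) = -0.3057*log2(0.3057) - 0.6943*log2(0.6943) = 0.522689 + 0.365458 = 0.8881. C = 1 - H(p) = 1 - 0.8881 = 0.1119

0.1119 bits


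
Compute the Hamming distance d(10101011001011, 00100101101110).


Count differing positions: ^ . . . ^ ^ ^ . ^ . . ^ . ^ = 7 differences

7


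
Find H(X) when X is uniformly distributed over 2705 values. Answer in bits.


H = log2(n) = log2(2705) = 11.4014

11.4014 bits


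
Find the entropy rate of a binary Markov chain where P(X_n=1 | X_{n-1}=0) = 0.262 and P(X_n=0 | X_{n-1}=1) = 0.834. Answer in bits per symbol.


Stationary distribution: pi_0 = p10/(p01+p10) = 0.7609, pi_1 = 0.2391. Entropy rate H' = pi_0*H(p01) + pi_1*H(p10) = 0.7609*0.8297 + 0.2391*0.6485 = 0.7864

0.7864 bits/symbol


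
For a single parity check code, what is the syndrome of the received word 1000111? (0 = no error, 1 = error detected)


Syndrome = XOR of all bits = 1 XOR 0 XOR 0 XOR 0 XOR 1 XOR 1 XOR 1 = 0

0


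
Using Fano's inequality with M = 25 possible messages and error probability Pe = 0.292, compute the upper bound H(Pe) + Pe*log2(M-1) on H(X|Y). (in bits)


H(Pe) = -Pe*log2(Pe) - (1-Pe)*log2(1-Pe) = -0.292*log2(0.292) - 0.708*log2(0.708) = 0.518580 + 0.352711 = 0.8713. Pe*log2(M-1) = 0.292*log2(24) = 1.338809. Bound = H(Pe) + Pe*log2(M-1) = 0.518580 + 0.352711 + 1.338809 = 2.2101

2.2101 bits


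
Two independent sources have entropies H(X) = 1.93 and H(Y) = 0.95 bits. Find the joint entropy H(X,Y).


For independent variables, H(X,Y) = H(X) + H(Y) = 1.93 + 0.95 = 2.88

2.88 bits


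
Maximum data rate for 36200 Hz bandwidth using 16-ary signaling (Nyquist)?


Rate = 2 * B * log2(M) = 2 * 36200 * 4.0 = 289600.0

289600.0 bps


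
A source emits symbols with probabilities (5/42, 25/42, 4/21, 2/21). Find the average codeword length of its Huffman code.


Huffman construction (repeatedly merge the two least-probable nodes; each merge adds 1 bit to every symbol beneath it): 2/21 + 5/42 = 3/14; 4/21 + 3/14 = 17/42; 17/42 + 25/42 = 1. Resulting codeword lengths (in the order the probabilities were given): (3, 1, 2, 3). L_avg = sum(p_i * l_i) = 5/42*3 + 25/42*1 + 4/21*2 + 2/21*3 = 34/21 = 1.619

1.619 bits


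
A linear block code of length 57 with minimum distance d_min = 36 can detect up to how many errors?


Detection capability = d_min - 1 = 36 - 1 = 35

35 errors


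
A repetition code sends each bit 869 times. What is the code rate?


Rate = k/n = 1/869

1/869


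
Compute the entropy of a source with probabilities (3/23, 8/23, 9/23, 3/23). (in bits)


H = -sum(p_i * log2(p_i)). Terms: -(3/23)*log2(3/23) = 0.383296; -(8/23)*log2(8/23) = 0.529935; -(9/23)*log2(9/23) = 0.529684; -(3/23)*log2(3/23) = 0.383296. H = 0.383296 + 0.529935 + 0.529684 + 0.383296 = 1.8262

1.8262 bits


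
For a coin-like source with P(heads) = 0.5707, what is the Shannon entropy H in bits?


H = -p*log2(p) - (1-p)*log2(1-p). -0.5707*log2(0.5707) = 0.461808; -0.4293*log2(0.4293) = 0.523721. H = 0.461808 + 0.523721 = 0.9855

0.9855 bits


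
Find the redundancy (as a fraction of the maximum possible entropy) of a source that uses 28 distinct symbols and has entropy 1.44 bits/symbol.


H_max = log2(K) = log2(28) = 4.8074 bits/symbol. Redundancy = 1 - H/H_max = 1 - 1.44/4.8074 = 1 - 0.2995 = 0.7005

0.7005


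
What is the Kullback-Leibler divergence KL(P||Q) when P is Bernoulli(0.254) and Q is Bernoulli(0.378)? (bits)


KL = p*log2(p/q) + (1-p)*log2((1-p)/(1-q)) = 0.254*log2(0.254/0.378) + 0.746*log2(0.746/0.622) = 0.05

0.05 bits


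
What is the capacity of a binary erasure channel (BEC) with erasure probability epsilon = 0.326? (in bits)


C = 1 - epsilon = 1 - 0.326 = 0.674

0.674 bits


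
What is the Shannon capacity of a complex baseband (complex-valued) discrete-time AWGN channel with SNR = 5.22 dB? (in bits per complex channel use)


SNR_linear = 10^(5.22/10) = 3.3266; C = log2(1 + SNR_linear) = log2(1 + 3.3266) = 2.1132

2.1132 bits/channel use


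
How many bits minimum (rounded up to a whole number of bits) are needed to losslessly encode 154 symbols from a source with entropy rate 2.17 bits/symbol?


Minimum bits >= n * H = 154 * 2.17 = 334.18, rounded up to a whole number of bits = 335

335 bits


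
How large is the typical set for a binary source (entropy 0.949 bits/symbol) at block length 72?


log2|A_typical| = nH = 72 * 0.949 = 68.328, so |A_typical| ~ 2^68.328 = 3.705e+20

3.705e+20


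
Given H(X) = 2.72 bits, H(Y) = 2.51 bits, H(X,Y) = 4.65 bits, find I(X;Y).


I(X;Y) = H(X) + H(Y) - H(X,Y) = 2.72 + 2.51 - 4.65 = 0.58

0.58 bits


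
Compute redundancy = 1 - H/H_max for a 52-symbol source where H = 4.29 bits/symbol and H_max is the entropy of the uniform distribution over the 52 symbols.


H_max = log2(K) = log2(52) = 5.7004 bits/symbol. Redundancy = 1 - H/H_max = 1 - 4.29/5.7004 = 1 - 0.7526 = 0.2474

0.2474


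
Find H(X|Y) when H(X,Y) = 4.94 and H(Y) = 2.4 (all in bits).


H(X|Y) = H(X,Y) - H(Y) = 4.94 - 2.4 = 2.54

2.54 bits


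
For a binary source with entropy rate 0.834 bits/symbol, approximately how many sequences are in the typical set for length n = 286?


log2|A_typical| = nH = 286 * 0.834 = 238.524, so |A_typical| ~ 2^238.524 = 6.352e+71

6.352e+71


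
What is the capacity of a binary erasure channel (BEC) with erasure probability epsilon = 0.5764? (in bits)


C = 1 - epsilon = 1 - 0.5764 = 0.4236

0.4236 bits


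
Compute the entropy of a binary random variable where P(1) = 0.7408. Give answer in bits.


H = -p*log2(p) - (1-p)*log2(1-p). -0.7408*log2(0.7408) = 0.320651; -0.2592*log2(0.2592) = 0.504886. H = 0.320651 + 0.504886 = 0.8255

0.8255 bits


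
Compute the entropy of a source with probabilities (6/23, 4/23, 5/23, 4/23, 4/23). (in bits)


H = -sum(p_i * log2(p_i)). Terms: -(6/23)*log2(6/23) = 0.505722; -(4/23)*log2(4/23) = 0.438880; -(5/23)*log2(5/23) = 0.478616; -(4/23)*log2(4/23) = 0.438880; -(4/23)*log2(4/23) = 0.438880. H = 0.505722 + 0.438880 + 0.478616 + 0.438880 + 0.438880 = 2.301

2.301 bits


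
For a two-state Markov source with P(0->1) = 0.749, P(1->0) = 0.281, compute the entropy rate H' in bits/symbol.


Stationary distribution: pi_0 = p10/(p01+p10) = 0.2728, pi_1 = 0.7272. Entropy rate H' = pi_0*H(p01) + pi_1*H(p10) = 0.2728*0.8129 + 0.7272*0.8568 = 0.8448

0.8448 bits/symbol


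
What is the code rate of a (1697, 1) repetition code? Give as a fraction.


Rate = k/n = 1/1697

1/1697


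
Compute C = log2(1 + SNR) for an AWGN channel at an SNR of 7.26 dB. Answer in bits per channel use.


SNR_linear = 10^(7.26/10) = 5.3211; C = log2(1 + SNR_linear) = log2(1 + 5.3211) = 2.6602

2.6602 bits/channel use


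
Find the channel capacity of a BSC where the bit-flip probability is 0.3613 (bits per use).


H(p) = -p*log2(p) - (1-p)*log2(1-p) = -0.3613*log2(0.3613) - 0.6387*log2(0.6387) = 0.530652 + 0.413105 = 0.9438. C = 1 - H(p) = 1 - 0.9438 = 0.0562

0.0562 bits


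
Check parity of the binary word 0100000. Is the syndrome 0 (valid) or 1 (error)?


Syndrome = XOR of all bits = 0 XOR 1 XOR 0 XOR 0 XOR 0 XOR 0 XOR 0 = 1

1


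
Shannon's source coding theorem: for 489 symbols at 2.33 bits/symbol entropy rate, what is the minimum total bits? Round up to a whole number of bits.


Minimum bits >= n * H = 489 * 2.33 = 1139.37, rounded up to a whole number of bits = 1140

1140 bits


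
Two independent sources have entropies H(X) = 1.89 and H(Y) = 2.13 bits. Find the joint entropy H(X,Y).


For independent variables, H(X,Y) = H(X) + H(Y) = 1.89 + 2.13 = 4.02

4.02 bits


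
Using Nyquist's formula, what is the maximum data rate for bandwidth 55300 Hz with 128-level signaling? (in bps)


Rate = 2 * B * log2(M) = 2 * 55300 * 7.0 = 774200.0

774200.0 bps


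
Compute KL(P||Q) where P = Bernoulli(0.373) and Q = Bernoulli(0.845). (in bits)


KL = p*log2(p/q) + (1-p)*log2((1-p)/(1-q)) = 0.373*log2(0.373/0.845) + 0.627*log2(0.627/0.155) = 0.8241

0.8241 bits


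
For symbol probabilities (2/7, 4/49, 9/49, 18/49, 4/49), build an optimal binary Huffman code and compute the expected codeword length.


Huffman construction (repeatedly merge the two least-probable nodes; each merge adds 1 bit to every symbol beneath it): 4/49 + 4/49 = 8/49; 8/49 + 9/49 = 17/49; 2/7 + 17/49 = 31/49; 18/49 + 31/49 = 1. Resulting codeword lengths (in the order the probabilities were given): (2, 4, 3, 1, 4). L_avg = sum(p_i * l_i) = 2/7*2 + 4/49*4 + 9/49*3 + 18/49*1 + 4/49*4 = 15/7 = 2.1429

2.1429 bits


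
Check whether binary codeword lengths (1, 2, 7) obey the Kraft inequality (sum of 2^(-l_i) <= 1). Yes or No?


Kraft sum = sum(2^(-l_i)) = 0.7578, need <= 1. Result: satisfied (a binary prefix-free code with these lengths exists)

Yes


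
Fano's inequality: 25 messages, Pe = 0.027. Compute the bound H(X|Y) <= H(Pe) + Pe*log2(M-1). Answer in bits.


H(Pe) = -Pe*log2(Pe) - (1-Pe)*log2(1-Pe) = -0.027*log2(0.027) - 0.973*log2(0.973) = 0.140694 + 0.038422 = 0.1791. Pe*log2(M-1) = 0.027*log2(24) = 0.123794. Bound = H(Pe) + Pe*log2(M-1) = 0.140694 + 0.038422 + 0.123794 = 0.3029

0.3029 bits


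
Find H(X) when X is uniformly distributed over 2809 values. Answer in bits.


H = log2(n) = log2(2809) = 11.4558

11.4558 bits


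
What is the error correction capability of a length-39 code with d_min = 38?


Correction capability = floor((d-1)/2) = floor((38-1)/2) = 18

18 errors


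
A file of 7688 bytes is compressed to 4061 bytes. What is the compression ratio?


Ratio = original / compressed = 7688 / 4061 = 1.8931

1.8931


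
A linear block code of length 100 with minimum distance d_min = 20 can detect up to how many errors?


Detection capability = d_min - 1 = 20 - 1 = 19

19 errors


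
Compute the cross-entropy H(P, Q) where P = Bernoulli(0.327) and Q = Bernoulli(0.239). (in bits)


H(P,Q) = -p*log2(q) - (1-p)*log2(1-q). -0.327*log2(0.239) = 0.675228; -0.673*log2(0.761) = 0.265183. H(P,Q) = 0.675228 + 0.265183 = 0.9404

0.9404 bits


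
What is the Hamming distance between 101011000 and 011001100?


Count differing positions: ^ ^ . . ^ . ^ . . = 4 differences

4


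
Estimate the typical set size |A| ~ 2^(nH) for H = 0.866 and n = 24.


log2|A_typical| = nH = 24 * 0.866 = 20.784, so |A_typical| ~ 2^20.784 = 1.806e+06

1.806e+06


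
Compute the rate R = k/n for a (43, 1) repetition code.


Rate = k/n = 1/43

1/43


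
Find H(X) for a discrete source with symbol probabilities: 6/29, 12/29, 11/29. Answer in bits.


H = -sum(p_i * log2(p_i)). Terms: -(6/29)*log2(6/29) = 0.470280; -(12/29)*log2(12/29) = 0.526766; -(11/29)*log2(11/29) = 0.530484. H = 0.470280 + 0.526766 + 0.530484 = 1.5275

1.5275 bits


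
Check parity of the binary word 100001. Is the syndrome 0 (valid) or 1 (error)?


Syndrome = XOR of all bits = 1 XOR 0 XOR 0 XOR 0 XOR 0 XOR 1 = 0

0


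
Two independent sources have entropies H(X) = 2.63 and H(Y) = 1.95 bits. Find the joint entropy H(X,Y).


For independent variables, H(X,Y) = H(X) + H(Y) = 2.63 + 1.95 = 4.58

4.58 bits


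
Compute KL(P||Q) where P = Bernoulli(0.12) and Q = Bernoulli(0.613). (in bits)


KL = p*log2(p/q) + (1-p)*log2((1-p)/(1-q)) = 0.12*log2(0.12/0.613) + 0.88*log2(0.88/0.387) = 0.7606

0.7606 bits


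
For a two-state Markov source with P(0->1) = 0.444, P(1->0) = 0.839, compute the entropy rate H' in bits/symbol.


Stationary distribution: pi_0 = p10/(p01+p10) = 0.6539, pi_1 = 0.3461. Entropy rate H' = pi_0*H(p01) + pi_1*H(p10) = 0.6539*0.9909 + 0.3461*0.6367 = 0.8683

0.8683 bits/symbol


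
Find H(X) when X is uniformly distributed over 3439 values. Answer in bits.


H = log2(n) = log2(3439) = 11.7478

11.7478 bits


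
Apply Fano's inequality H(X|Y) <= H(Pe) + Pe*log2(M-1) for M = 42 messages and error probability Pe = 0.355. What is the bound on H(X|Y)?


H(Pe) = -Pe*log2(Pe) - (1-Pe)*log2(1-Pe) = -0.355*log2(0.355) - 0.645*log2(0.645) = 0.530409 + 0.408046 = 0.9385. Pe*log2(M-1) = 0.355*log2(41) = 1.901931. Bound = H(Pe) + Pe*log2(M-1) = 0.530409 + 0.408046 + 1.901931 = 2.8404

2.8404 bits


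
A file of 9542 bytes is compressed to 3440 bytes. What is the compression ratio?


Ratio = original / compressed = 9542 / 3440 = 2.7738

2.7738


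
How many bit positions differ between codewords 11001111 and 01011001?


Count differing positions: ^ . . ^ . ^ ^ . = 4 differences

4


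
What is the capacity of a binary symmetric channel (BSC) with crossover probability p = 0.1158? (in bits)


H(p) = -p*log2(p) - (1-p)*log2(1-p) = -0.1158*log2(0.1158) - 0.8842*log2(0.8842) = 0.360172 + 0.156994 = 0.5172. C = 1 - H(p) = 1 - 0.5172 = 0.4828

0.4828 bits


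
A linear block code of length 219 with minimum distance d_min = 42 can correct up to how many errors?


Correction capability = floor((d-1)/2) = floor((42-1)/2) = 20

20 errors


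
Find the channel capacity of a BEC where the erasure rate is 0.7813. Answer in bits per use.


C = 1 - epsilon = 1 - 0.7813 = 0.2187

0.2187 bits


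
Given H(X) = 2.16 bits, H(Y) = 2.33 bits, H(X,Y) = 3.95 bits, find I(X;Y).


I(X;Y) = H(X) + H(Y) - H(X,Y) = 2.16 + 2.33 - 3.95 = 0.54

0.54 bits


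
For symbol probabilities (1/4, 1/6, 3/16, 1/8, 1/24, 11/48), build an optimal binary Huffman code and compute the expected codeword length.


Huffman construction (repeatedly merge the two least-probable nodes; each merge adds 1 bit to every symbol beneath it): 1/24 + 1/8 = 1/6; 1/6 + 1/6 = 1/3; 3/16 + 11/48 = 5/12; 1/4 + 1/3 = 7/12; 5/12 + 7/12 = 1. Resulting codeword lengths (in the order the probabilities were given): (2, 3, 2, 4, 4, 2). L_avg = sum(p_i * l_i) = 1/4*2 + 1/6*3 + 3/16*2 + 1/8*4 + 1/24*4 + 11/48*2 = 5/2 = 2.5

2.5 bits


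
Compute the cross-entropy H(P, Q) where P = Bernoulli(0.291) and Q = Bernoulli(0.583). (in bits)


H(P,Q) = -p*log2(q) - (1-p)*log2(1-q). -0.291*log2(0.583) = 0.226524; -0.709*log2(0.417) = 0.894673. H(P,Q) = 0.226524 + 0.894673 = 1.1212

1.1212 bits


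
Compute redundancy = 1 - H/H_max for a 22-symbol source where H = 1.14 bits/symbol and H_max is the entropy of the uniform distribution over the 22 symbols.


H_max = log2(K) = log2(22) = 4.4594 bits/symbol. Redundancy = 1 - H/H_max = 1 - 1.14/4.4594 = 1 - 0.2556 = 0.7444

0.7444


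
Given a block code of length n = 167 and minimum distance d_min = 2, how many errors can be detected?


Detection capability = d_min - 1 = 2 - 1 = 1

1 errors


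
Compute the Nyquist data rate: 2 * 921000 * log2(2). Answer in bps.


Rate = 2 * B * log2(M) = 2 * 921000 * 1.0 = 1842000.0

1842000.0 bps


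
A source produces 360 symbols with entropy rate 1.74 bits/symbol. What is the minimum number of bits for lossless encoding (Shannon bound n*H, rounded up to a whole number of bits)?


Minimum bits >= n * H = 360 * 1.74 = 626.4, rounded up to a whole number of bits = 627

627 bits


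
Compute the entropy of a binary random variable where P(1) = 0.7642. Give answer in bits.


H = -p*log2(p) - (1-p)*log2(1-p). -0.7642*log2(0.7642) = 0.296493; -0.2358*log2(0.2358) = 0.491493. H = 0.296493 + 0.491493 = 0.788

0.788 bits


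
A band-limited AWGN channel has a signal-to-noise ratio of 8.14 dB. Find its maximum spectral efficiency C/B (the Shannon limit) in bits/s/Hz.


SNR_linear = 10^(8.14/10) = 6.5163; C/B = log2(1 + SNR_linear) = log2(1 + 6.5163) = 2.91

2.91 bits/s/Hz


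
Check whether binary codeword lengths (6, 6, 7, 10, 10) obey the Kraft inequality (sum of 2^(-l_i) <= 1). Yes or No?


Kraft sum = sum(2^(-l_i)) = 0.041, need <= 1. Result: satisfied (a binary prefix-free code with these lengths exists)

Yes


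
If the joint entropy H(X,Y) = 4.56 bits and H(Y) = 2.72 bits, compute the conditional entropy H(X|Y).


H(X|Y) = H(X,Y) - H(Y) = 4.56 - 2.72 = 1.84

1.84 bits


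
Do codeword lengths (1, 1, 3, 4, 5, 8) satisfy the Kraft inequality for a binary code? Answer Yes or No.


Kraft sum = sum(2^(-l_i)) = 1.2227, need <= 1. Result: violated (a binary prefix-free code with these lengths cannot exist)

No


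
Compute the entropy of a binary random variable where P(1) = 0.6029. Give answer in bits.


H = -p*log2(p) - (1-p)*log2(1-p). -0.6029*log2(0.6029) = 0.440123; -0.3971*log2(0.3971) = 0.529106. H = 0.440123 + 0.529106 = 0.9692

0.9692 bits


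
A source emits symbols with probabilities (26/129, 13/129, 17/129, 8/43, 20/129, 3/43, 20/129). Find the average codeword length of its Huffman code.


Huffman construction (repeatedly merge the two least-probable nodes; each merge adds 1 bit to every symbol beneath it): 3/43 + 13/129 = 22/129; 17/129 + 20/129 = 37/129; 20/129 + 22/129 = 14/43; 8/43 + 26/129 = 50/129; 37/129 + 14/43 = 79/129; 50/129 + 79/129 = 1. Resulting codeword lengths (in the order the probabilities were given): (2, 4, 3, 2, 3, 4, 3). L_avg = sum(p_i * l_i) = 26/129*2 + 13/129*4 + 17/129*3 + 8/43*2 + 20/129*3 + 3/43*4 + 20/129*3 = 359/129 = 2.7829

2.7829 bits


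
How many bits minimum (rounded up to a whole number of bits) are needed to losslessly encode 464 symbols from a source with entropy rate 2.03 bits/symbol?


Minimum bits >= n * H = 464 * 2.03 = 941.92, rounded up to a whole number of bits = 942

942 bits


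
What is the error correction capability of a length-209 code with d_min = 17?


Correction capability = floor((d-1)/2) = floor((17-1)/2) = 8

8 errors


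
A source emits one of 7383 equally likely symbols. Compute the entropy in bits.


H = log2(n) = log2(7383) = 12.85

12.85 bits


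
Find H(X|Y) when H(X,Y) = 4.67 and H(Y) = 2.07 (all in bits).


H(X|Y) = H(X,Y) - H(Y) = 4.67 - 2.07 = 2.6

2.6 bits


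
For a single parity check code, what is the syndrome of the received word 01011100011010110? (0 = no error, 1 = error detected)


Syndrome = XOR of all bits = 0 XOR 1 XOR 0 XOR 1 XOR 1 XOR 1 XOR 0 XOR 0 XOR 0 XOR 1 XOR 1 XOR 0 XOR 1 XOR 0 XOR 1 XOR 1 XOR 0 = 1

1


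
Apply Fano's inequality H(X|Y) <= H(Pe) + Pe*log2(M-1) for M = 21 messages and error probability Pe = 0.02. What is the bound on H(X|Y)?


H(Pe) = -Pe*log2(Pe) - (1-Pe)*log2(1-Pe) = -0.02*log2(0.02) - 0.98*log2(0.98) = 0.112877 + 0.028563 = 0.1414. Pe*log2(M-1) = 0.02*log2(20) = 0.086439. Bound = H(Pe) + Pe*log2(M-1) = 0.112877 + 0.028563 + 0.086439 = 0.2279

0.2279 bits


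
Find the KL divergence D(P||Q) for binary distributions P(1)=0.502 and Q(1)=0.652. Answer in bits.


KL = p*log2(p/q) + (1-p)*log2((1-p)/(1-q)) = 0.502*log2(0.502/0.652) + 0.498*log2(0.498/0.348) = 0.0681

0.0681 bits


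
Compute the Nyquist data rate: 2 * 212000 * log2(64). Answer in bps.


Rate = 2 * B * log2(M) = 2 * 212000 * 6.0 = 2544000.0

2544000.0 bps


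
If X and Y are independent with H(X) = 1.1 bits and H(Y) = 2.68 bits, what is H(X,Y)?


For independent variables, H(X,Y) = H(X) + H(Y) = 1.1 + 2.68 = 3.78

3.78 bits


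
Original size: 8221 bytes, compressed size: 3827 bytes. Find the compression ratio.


Ratio = original / compressed = 8221 / 3827 = 2.1482

2.1482


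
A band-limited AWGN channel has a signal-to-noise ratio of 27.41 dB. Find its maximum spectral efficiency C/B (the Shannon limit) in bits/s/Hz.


SNR_linear = 10^(27.41/10) = 550.8077; C/B = log2(1 + SNR_linear) = log2(1 + 550.8077) = 9.108

9.108 bits/s/Hz


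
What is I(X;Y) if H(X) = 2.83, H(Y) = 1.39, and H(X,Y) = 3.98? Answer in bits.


I(X;Y) = H(X) + H(Y) - H(X,Y) = 2.83 + 1.39 - 3.98 = 0.24

0.24 bits


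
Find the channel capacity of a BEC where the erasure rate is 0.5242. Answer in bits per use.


C = 1 - epsilon = 1 - 0.5242 = 0.4758

0.4758 bits


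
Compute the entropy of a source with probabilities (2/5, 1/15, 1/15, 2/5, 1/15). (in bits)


H = -sum(p_i * log2(p_i)). Terms: -(2/5)*log2(2/5) = 0.528771; -(1/15)*log2(1/15) = 0.260459; -(1/15)*log2(1/15) = 0.260459; -(2/5)*log2(2/5) = 0.528771; -(1/15)*log2(1/15) = 0.260459. H = 0.528771 + 0.260459 + 0.260459 + 0.528771 + 0.260459 = 1.8389

1.8389 bits


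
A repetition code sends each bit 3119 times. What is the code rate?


Rate = k/n = 1/3119

1/3119


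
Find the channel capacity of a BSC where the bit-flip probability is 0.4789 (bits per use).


H(p) = -p*log2(p) - (1-p)*log2(1-p) = -0.4789*log2(0.4789) - 0.5211*log2(0.5211) = 0.508689 + 0.490026 = 0.9987. C = 1 - H(p) = 1 - 0.9987 = 0.0013

0.0013 bits


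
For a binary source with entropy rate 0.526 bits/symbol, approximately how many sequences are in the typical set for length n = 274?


log2|A_typical| = nH = 274 * 0.526 = 144.124, so |A_typical| ~ 2^144.124 = 2.430e+43

2.430e+43


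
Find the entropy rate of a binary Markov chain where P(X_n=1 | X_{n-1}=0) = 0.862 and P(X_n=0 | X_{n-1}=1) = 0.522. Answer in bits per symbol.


Stationary distribution: pi_0 = p10/(p01+p10) = 0.3772, pi_1 = 0.6228. Entropy rate H' = pi_0*H(p01) + pi_1*H(p10) = 0.3772*0.579 + 0.6228*0.9986 = 0.8403

0.8403 bits/symbol


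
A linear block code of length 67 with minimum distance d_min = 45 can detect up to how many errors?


Detection capability = d_min - 1 = 45 - 1 = 44

44 errors


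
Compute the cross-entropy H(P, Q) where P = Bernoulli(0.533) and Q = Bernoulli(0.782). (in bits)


H(P,Q) = -p*log2(q) - (1-p)*log2(1-q). -0.533*log2(0.782) = 0.189087; -0.467*log2(0.218) = 1.026279. H(P,Q) = 0.189087 + 1.026279 = 1.2154

1.2154 bits


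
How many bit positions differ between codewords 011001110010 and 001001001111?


Count differing positions: . ^ . . . . ^ ^ ^ ^ . ^ = 6 differences

6


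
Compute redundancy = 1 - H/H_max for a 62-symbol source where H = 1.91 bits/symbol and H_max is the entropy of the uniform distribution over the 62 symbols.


H_max = log2(K) = log2(62) = 5.9542 bits/symbol. Redundancy = 1 - H/H_max = 1 - 1.91/5.9542 = 1 - 0.3208 = 0.6792

0.6792


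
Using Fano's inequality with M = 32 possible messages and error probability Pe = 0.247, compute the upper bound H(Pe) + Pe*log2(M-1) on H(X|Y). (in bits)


H(Pe) = -Pe*log2(Pe) - (1-Pe)*log2(1-Pe) = -0.247*log2(0.247) - 0.753*log2(0.753) = 0.498302 + 0.308187 = 0.8065. Pe*log2(M-1) = 0.247*log2(31) = 1.223686. Bound = H(Pe) + Pe*log2(M-1) = 0.498302 + 0.308187 + 1.223686 = 2.0302

2.0302 bits
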